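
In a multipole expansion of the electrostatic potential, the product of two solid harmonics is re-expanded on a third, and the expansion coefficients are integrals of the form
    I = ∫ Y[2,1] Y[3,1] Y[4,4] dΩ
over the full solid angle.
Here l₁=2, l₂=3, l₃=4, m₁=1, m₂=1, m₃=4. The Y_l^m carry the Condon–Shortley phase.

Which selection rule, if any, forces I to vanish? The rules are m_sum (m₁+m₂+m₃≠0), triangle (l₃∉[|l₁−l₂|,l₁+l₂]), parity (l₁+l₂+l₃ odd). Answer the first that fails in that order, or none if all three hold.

m_sum

Σmᵢ = 6  ✗
l₃∈[|l₁−l₂|,l₁+l₂]=[1,5], have l₃=4
Σlᵢ = 9 ⇒ odd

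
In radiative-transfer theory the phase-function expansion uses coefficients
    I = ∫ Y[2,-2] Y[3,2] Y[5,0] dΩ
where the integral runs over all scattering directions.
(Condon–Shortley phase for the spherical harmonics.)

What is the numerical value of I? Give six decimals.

Checks pass: Σm=0; 10 even; l₃=5∈[1,5].
(2·2+1)(2·3+1)(2·5+1) = 385
Δ: 0! 4! 6! / 11! → 1/2310
sum: t=0:+1/144 = 1/144
3j²(2 3 5; 0 0 0) = Δ·Π!·Σ² = 10/231  (sign -1)
sum: t=0:+1/2880 = 1/2880
3j²(2 3 5; -2 2 0) = Δ·Π!·Σ² = 1/462  (sign -1)
combine: 4πI² = 385·10/231·1/462 = 25/693
take √, sign +1: I = 0.05357948

0.053579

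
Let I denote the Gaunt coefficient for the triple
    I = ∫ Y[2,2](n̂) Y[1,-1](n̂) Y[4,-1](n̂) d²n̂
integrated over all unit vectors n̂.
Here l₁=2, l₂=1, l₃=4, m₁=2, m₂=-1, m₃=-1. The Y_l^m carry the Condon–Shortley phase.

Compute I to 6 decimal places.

|2−1|≤4≤2+1 violated ⇒ I = 0

0.000000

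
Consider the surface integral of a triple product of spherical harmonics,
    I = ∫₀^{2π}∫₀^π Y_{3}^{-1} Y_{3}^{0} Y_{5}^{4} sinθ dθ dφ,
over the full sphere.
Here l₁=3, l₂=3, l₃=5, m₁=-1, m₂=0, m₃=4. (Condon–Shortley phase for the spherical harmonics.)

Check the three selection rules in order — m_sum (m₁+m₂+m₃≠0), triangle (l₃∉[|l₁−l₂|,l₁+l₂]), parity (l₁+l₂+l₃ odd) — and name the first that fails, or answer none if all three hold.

m_sum

Σmᵢ = 3  ✗
l₃∈[|l₁−l₂|,l₁+l₂]=[0,6], have l₃=5
Σlᵢ = 11 ⇒ odd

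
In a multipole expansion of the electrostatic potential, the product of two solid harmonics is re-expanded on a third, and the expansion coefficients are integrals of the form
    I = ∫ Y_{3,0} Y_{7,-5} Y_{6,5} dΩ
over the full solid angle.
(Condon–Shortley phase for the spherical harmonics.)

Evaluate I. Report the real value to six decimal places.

0.161723

Checks pass: Σm=0; 16 even; l₃=6∈[4,10].
(2·3+1)(2·7+1)(2·6+1) = 1365
Δ: 4! 2! 10! / 17! → 1/2042040
sum: t=1:−1/207360 t=2:+1/57600 t=3:−1/207360 = 1/129600
3j²(3 7 6; 0 0 0) = Δ·Π!·Σ² = 168/12155  (sign +1)
sum: t=1:−1/4354560 t=2:+1/14515200 = -1/6220800
3j²(3 7 6; 0 -5 5) = Δ·Π!·Σ² = 77/4420  (sign +1)
combine: 4πI² = 1365·168/12155·77/4420 = 6174/18785
take √, sign +1: I = 0.16172337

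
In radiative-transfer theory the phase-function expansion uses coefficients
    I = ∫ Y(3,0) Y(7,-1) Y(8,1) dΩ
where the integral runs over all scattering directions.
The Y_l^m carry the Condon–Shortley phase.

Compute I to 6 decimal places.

m-sum 0 ✓  L=18 even ✓  4≤8≤10 ✓
Π(2lᵢ+1) = 7×15×17 = 1785
triangle coeff Δ(3,7,8) = 1/5290740
Σ_t [0,2]: t=0:+1/7257600 t=1:−1/2073600 t=2:+1/7257600 = -1/4838400
(3j)²=252/20995 [(3 7 8; 0 0 0)], sign=-1
Σ_t [0,2]: t=0:+1/6220800 t=1:−1/2419200 t=2:+1/11612160 = -29/174182400
(3j)²=841/83980 [(3 7 8; 0 -1 1)], sign=+1
⇒ 4πI² = 1112643/5185765
I = (-1)√(1112643/5185765/(4π)) = -0.13066720

-0.130667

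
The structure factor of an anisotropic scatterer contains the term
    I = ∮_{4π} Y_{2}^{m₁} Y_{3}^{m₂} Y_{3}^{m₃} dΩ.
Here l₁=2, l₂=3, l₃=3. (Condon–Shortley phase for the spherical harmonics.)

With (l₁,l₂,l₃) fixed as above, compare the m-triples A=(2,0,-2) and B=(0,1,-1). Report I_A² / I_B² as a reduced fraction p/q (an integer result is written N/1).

Shared (l₁,l₂,l₃)=(2,3,3): N and (l;000)² cancel in I_A²/I_B².
A: Δ = 2!·2!·4!/9! = 1/3780; Racah Σ t=0..0: t=0:+1/24 = 1/24; ⇒ 3j(2 3 3; 2 0 -2)² = 1/21, sgn -1
B: Δ = 2!·2!·4!/9! = 1/3780; Racah Σ t=0..2: t=0:+1/96 t=1:−1/6 t=2:+1/16 = -3/32; ⇒ 3j(2 3 3; 0 1 -1)² = 3/140, sgn -1
I_A²/I_B² = (1/21)/(3/140) = 20/9

20/9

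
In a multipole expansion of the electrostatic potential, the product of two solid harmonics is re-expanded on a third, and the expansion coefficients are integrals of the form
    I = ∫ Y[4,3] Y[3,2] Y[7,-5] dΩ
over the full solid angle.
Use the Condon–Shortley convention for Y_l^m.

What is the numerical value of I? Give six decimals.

-0.268170

m-sum 0 ✓  L=14 even ✓  1≤7≤7 ✓
Π(2lᵢ+1) = 9×7×15 = 945
triangle coeff Δ(4,3,7) = 1/45045
Σ_t [0,0]: t=0:+1/20736 = 1/20736
(3j)²=35/1287 [(4 3 7; 0 0 0)], sign=-1
Σ_t [0,0]: t=0:+1/604800 = 1/604800
(3j)²=16/455 [(4 3 7; 3 2 -5)], sign=+1
⇒ 4πI² = 1680/1859
I = (-1)√(1680/1859/(4π)) = -0.26816989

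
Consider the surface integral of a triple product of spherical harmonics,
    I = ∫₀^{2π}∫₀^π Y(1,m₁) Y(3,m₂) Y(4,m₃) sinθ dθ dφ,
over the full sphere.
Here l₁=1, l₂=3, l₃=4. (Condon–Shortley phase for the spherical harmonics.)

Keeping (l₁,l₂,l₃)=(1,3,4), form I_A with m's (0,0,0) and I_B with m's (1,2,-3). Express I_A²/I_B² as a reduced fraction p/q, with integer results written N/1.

Shared (l₁,l₂,l₃)=(1,3,4): N and (l;000)² cancel in I_A²/I_B².
A: Δ = 0!·2!·6!/9! = 1/252; Racah Σ t=0..0: t=0:+1/36 = 1/36; ⇒ 3j(1 3 4; 0 0 0)² = 4/63, sgn +1
B: Δ = 0!·2!·6!/9! = 1/252; Racah Σ t=0..0: t=0:+1/240 = 1/240; ⇒ 3j(1 3 4; 1 2 -3)² = 1/12, sgn -1
I_A²/I_B² = (4/63)/(1/12) = 16/21

16/21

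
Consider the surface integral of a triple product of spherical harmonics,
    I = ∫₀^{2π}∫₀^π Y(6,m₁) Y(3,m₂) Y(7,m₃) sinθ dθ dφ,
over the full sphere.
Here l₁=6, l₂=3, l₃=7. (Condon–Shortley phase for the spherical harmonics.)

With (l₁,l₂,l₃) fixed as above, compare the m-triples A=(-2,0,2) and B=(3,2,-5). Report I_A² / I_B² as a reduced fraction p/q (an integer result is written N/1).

l's match ⇒ only the (l;m) 3-j factors differ between A and B.
A: triangle coeff Δ(6,3,7) = 1/2042040; Σ_t [0,2]: t=0:+1/967680 t=1:−1/120960 t=2:+1/207360 = -1/414720; (3j)²=21/4862 [(6 3 7; -2 0 2)], sign=+1
B: triangle coeff Δ(6,3,7) = 1/2042040; Σ_t [1,2]: t=1:−1/1935360 t=2:+1/4354560 = -1/3483648; (3j)²=125/12376 [(6 3 7; 3 2 -5)], sign=-1
I_A²/I_B² = (21/4862)/(125/12376) = 588/1375

588/1375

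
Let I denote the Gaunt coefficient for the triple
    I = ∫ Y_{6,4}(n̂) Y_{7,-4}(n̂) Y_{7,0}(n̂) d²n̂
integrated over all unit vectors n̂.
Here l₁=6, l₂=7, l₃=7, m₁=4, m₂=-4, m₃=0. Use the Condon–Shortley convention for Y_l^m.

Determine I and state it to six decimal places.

0.012650

m-sum 0 ✓  L=20 even ✓  1≤7≤13 ✓
Π(2lᵢ+1) = 13×15×15 = 2925
triangle coeff Δ(6,7,7) = 1/2444321880
Σ_t [0,6]: t=0:+1/2612736000 t=1:−1/20736000 t=2:+1/1658880 t=3:−1/746496 t=4:+1/1658880 t=5:−1/20736000 t=6:+1/2612736000 = -1/4354560
(3j)²=1000/138567 [(6 7 7; 0 0 0)], sign=+1
Σ_t [0,2]: t=0:+1/24883200 t=1:−1/20736000 t=2:+1/174182400 = -1/435456000
(3j)²=2/20995 [(6 7 7; 4 -4 0)], sign=+1
⇒ 4πI² = 30000/14919047
I = (+1)√(30000/14919047/(4π)) = 0.01264984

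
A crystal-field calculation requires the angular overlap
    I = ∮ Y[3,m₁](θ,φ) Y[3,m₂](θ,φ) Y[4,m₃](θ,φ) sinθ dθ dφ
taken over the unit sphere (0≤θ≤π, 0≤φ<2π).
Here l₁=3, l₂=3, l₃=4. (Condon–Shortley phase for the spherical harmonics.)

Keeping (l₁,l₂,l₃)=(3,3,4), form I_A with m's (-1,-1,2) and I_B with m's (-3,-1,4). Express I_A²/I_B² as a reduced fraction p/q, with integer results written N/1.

l's match ⇒ only the (l;m) 3-j factors differ between A and B.
A: triangle coeff Δ(3,3,4) = 1/34650; Σ_t [0,2]: t=0:+1/192 t=1:−1/36 t=2:+1/192 = -5/288; (3j)²=20/693 [(3 3 4; -1 -1 2)], sign=-1
B: triangle coeff Δ(3,3,4) = 1/34650; Σ_t [2,2]: t=2:+1/1152 = 1/1152; (3j)²=1/33 [(3 3 4; -3 -1 4)], sign=+1
I_A²/I_B² = (20/693)/(1/33) = 20/21

20/21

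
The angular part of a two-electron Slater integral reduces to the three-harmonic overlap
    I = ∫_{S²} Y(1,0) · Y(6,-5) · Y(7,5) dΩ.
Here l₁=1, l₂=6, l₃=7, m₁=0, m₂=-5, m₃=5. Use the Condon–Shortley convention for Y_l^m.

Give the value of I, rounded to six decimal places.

Checks pass: Σm=0; 14 even; l₃=7∈[5,7].
(2·1+1)(2·6+1)(2·7+1) = 585
Δ: 0! 2! 12! / 15! → 1/1365
sum: t=0:+1/518400 = 1/518400
3j²(1 6 7; 0 0 0) = Δ·Π!·Σ² = 7/195  (sign -1)
sum: t=0:+1/39916800 = 1/39916800
3j²(1 6 7; 0 -5 5) = Δ·Π!·Σ² = 8/455  (sign +1)
combine: 4πI² = 585·7/195·8/455 = 24/65
take √, sign -1: I = -0.17141310

-0.171413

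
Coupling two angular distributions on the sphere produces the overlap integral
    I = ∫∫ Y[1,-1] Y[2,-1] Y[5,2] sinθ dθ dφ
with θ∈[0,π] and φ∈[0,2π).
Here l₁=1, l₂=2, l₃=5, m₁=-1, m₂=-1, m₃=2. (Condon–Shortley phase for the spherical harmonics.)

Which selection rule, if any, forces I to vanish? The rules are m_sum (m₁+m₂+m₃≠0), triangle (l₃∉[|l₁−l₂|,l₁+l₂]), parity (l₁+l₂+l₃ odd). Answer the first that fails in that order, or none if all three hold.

azimuthal sum: -1 − 1 + 2 = 0  ✓
1 ≤ 5 ≤ 3 (triangle on l)  ✗
L = 1 + 2 + 5 = 8 (even)

triangle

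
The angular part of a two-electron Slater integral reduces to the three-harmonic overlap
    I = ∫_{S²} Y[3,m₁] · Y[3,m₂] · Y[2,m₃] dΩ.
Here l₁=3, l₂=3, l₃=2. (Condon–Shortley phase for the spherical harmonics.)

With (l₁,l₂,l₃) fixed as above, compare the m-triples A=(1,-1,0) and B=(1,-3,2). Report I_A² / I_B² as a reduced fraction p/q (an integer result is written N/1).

9/10

l's match ⇒ only the (l;m) 3-j factors differ between A and B.
A: triangle coeff Δ(3,3,2) = 1/3780; Σ_t [0,2]: t=0:+1/96 t=1:−1/6 t=2:+1/16 = -3/32; (3j)²=3/140 [(3 3 2; 1 -1 0)], sign=-1
B: triangle coeff Δ(3,3,2) = 1/3780; Σ_t [0,0]: t=0:+1/96 = 1/96; (3j)²=1/42 [(3 3 2; 1 -3 2)], sign=+1
I_A²/I_B² = (3/140)/(1/42) = 9/10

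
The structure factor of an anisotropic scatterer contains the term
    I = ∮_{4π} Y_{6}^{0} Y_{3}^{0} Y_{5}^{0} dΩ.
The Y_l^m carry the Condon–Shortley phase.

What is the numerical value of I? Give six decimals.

0.145631

Rules hold: Σm=0, L=14 even, 3≤5≤9.
N = 13·7·11 = 1001
Δ = 4!·8!·2!/15! = 1/675675
Racah Σ t=1..3: t=1:−1/8640 t=2:+1/2304 t=3:−1/8640 = 7/34560
⇒ 3j(6 3 5; 0 0 0)² = 7/429, sgn -1
(m-triple is (0,0,0) — same symbol as above.)
4πI² = N·(3j₀)²·(3jₘ)² = 343/1287
I = +1·√(0.266511/4π) = 0.14563067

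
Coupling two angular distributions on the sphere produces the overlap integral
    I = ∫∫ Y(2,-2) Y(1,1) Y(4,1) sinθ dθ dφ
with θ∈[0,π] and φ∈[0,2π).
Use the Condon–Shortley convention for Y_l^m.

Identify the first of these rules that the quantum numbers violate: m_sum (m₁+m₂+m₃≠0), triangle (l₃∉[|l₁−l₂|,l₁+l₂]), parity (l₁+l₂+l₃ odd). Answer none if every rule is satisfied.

triangle

m₁+m₂+m₃ = -2 + 1 + 1 = 0  ✓
triangle: |2−1|=1 ≤ l₃=4 ≤ 2+1=3  ✗
parity: l₁+l₂+l₃ = 7 is odd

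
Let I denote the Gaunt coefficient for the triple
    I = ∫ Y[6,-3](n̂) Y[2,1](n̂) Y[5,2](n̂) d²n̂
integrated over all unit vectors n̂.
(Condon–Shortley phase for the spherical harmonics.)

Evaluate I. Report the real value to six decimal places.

0.000000

Σlᵢ=13 odd — θ-integrand is odd under cosθ→−cosθ; I=0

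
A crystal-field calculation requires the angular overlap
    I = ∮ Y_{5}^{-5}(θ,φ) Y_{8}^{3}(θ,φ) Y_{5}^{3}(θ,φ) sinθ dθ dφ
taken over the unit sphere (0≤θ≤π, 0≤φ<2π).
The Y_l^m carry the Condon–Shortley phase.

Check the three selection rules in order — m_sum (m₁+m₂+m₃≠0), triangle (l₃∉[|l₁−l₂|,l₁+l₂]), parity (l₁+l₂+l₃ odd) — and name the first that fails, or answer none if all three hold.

azimuthal sum: -5 + 3 + 3 = 1  ✗
3 ≤ 5 ≤ 13 (triangle on l)
L = 5 + 8 + 5 = 18 (even)

m_sum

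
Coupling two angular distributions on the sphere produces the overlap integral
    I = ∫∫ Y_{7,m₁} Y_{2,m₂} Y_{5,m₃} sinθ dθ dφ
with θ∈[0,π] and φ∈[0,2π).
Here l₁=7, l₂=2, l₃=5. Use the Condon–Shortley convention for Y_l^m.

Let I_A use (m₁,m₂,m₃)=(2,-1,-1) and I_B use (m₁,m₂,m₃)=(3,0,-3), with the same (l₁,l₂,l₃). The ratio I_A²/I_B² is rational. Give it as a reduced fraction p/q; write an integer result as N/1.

14/9

Shared (l₁,l₂,l₃)=(7,2,5): N and (l;000)² cancel in I_A²/I_B².
A: Δ = 4!·10!·0!/15! = 1/15015; Racah Σ t=1..1: t=1:−1/103680 = -1/103680; ⇒ 3j(7 2 5; 2 -1 -1)² = 4/143, sgn -1
B: Δ = 4!·10!·0!/15! = 1/15015; Racah Σ t=2..2: t=2:+1/322560 = 1/322560; ⇒ 3j(7 2 5; 3 0 -3)² = 18/1001, sgn +1
I_A²/I_B² = (4/143)/(18/1001) = 14/9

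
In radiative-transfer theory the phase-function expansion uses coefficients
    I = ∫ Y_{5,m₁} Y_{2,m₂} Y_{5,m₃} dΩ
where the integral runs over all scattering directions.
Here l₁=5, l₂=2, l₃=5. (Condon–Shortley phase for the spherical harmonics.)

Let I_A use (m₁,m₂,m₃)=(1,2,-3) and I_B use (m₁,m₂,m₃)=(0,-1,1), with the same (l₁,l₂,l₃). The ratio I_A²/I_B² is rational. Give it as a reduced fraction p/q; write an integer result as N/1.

112/5

Same 5,2,5: normalisation and zero-m 3j drop out of the ratio.
A: Δ: 2! 8! 2! / 13! → 1/38610; sum: t=2:+1/5760 = 1/5760; 3j²(5 2 5; 1 2 -3) = Δ·Π!·Σ² = 56/2145  (sign +1)
B: Δ: 2! 8! 2! / 13! → 1/38610; sum: t=0:+1/1440 t=1:−1/1152 = -1/5760; 3j²(5 2 5; 0 -1 1) = Δ·Π!·Σ² = 1/858  (sign -1)
I_A²/I_B² = (56/2145)/(1/858) = 112/5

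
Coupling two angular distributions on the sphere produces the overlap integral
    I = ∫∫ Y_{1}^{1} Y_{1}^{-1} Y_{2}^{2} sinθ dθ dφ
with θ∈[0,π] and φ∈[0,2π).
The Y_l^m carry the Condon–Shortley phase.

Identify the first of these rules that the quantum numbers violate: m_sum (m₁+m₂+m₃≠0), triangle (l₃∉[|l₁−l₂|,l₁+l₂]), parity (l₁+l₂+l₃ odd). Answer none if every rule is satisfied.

azimuthal sum: 1 − 1 + 2 = 2  ✗
0 ≤ 2 ≤ 2 (triangle on l)
L = 1 + 1 + 2 = 4 (even)

m_sum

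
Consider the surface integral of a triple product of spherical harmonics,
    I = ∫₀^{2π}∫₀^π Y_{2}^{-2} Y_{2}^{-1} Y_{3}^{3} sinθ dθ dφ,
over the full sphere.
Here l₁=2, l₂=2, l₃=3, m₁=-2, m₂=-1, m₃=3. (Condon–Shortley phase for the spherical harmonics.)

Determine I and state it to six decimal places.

0.000000

l₁+l₂+l₃=7 is odd: 3j(l;000)=0 ⇒ I=0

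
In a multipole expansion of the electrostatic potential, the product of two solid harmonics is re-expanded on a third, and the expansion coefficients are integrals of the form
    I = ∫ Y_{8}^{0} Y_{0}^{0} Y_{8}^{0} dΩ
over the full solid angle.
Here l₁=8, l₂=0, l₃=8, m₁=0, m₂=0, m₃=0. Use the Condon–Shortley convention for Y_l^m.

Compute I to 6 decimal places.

0.282095

Checks pass: Σm=0; 16 even; l₃=8∈[8,8].
(2·8+1)(2·0+1)(2·8+1) = 289
Δ: 0! 16! 0! / 17! → 1/17
sum: t=0:+1/1625702400 = 1/1625702400
3j²(8 0 8; 0 0 0) = Δ·Π!·Σ² = 1/17  (sign +1)
(m-triple is (0,0,0) — same symbol as above.)
combine: 4πI² = 289·1/17·1/17 = 1/1
take √, sign +1: I = 0.28209479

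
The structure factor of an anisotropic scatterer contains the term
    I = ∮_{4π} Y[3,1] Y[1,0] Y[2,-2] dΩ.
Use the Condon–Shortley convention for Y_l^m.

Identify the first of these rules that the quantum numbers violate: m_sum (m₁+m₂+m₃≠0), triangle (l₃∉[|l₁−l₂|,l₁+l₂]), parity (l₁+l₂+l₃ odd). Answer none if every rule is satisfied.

m_sum

azimuthal sum: 1 + 0 − 2 = -1  ✗
2 ≤ 2 ≤ 4 (triangle on l)
L = 3 + 1 + 2 = 6 (even)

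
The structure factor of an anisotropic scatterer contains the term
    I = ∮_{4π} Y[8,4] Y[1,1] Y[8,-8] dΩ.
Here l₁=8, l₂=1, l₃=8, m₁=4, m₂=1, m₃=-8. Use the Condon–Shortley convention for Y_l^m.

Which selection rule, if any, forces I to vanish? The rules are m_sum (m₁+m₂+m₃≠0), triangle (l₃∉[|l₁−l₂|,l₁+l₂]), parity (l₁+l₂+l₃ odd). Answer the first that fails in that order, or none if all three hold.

azimuthal sum: 4 + 1 − 8 = -3  ✗
7 ≤ 8 ≤ 9 (triangle on l)
L = 8 + 1 + 8 = 17 (odd)

m_sum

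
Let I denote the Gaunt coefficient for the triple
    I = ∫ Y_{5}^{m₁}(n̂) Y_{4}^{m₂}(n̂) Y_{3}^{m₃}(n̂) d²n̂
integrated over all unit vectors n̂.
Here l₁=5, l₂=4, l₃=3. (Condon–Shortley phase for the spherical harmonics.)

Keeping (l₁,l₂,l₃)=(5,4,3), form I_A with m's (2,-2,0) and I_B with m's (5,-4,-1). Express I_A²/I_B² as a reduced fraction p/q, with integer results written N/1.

1/70

Shared (l₁,l₂,l₃)=(5,4,3): N and (l;000)² cancel in I_A²/I_B².
A: Δ = 6!·4!·2!/13! = 1/180180; Racah Σ t=0..2: t=0:+1/8640 t=1:−1/480 t=2:+1/576 = -1/4320; ⇒ 3j(5 4 3; 2 -2 0)² = 1/2145, sgn +1
B: Δ = 6!·4!·2!/13! = 1/180180; Racah Σ t=0..0: t=0:+1/34560 = 1/34560; ⇒ 3j(5 4 3; 5 -4 -1)² = 14/429, sgn +1
I_A²/I_B² = (1/2145)/(14/429) = 1/70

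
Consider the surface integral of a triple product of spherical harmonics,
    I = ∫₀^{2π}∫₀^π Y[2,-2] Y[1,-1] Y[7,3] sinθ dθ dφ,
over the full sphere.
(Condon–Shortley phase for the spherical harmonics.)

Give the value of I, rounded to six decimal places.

0.000000

triangle: need 1≤l₃≤3, have 7; I=0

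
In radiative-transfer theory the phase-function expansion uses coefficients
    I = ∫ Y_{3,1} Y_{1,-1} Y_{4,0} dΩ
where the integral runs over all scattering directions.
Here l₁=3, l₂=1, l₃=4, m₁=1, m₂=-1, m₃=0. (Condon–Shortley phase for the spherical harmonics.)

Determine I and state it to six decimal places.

Rules hold: Σm=0, L=8 even, 2≤4≤4.
N = 7·3·9 = 189
Δ = 0!·6!·2!/9! = 1/252
Racah Σ t=0..0: t=0:+1/36 = 1/36
⇒ 3j(3 1 4; 0 0 0)² = 4/63, sgn +1
Racah Σ t=0..0: t=0:+1/96 = 1/96
⇒ 3j(3 1 4; 1 -1 0)² = 1/42, sgn +1
4πI² = N·(3j₀)²·(3jₘ)² = 2/7
I = +1·√(0.285714/4π) = 0.15078601

0.150786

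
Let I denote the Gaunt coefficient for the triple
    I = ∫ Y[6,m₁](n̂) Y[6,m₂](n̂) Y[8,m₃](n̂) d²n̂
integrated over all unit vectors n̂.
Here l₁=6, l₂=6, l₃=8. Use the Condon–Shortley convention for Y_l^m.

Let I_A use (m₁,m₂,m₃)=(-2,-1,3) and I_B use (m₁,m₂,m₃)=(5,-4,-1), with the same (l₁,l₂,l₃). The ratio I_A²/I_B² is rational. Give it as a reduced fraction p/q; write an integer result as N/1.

21/64

Shared (l₁,l₂,l₃)=(6,6,8): N and (l;000)² cancel in I_A²/I_B².
A: Δ = 4!·8!·8!/21! = 1/1309458150; Racah Σ t=0..4: t=0:+1/696729600 t=1:−1/17418240 t=2:+1/4147200 t=3:−1/6220800 t=4:+1/69672960 = 1/25804800; ⇒ 3j(6 6 8; -2 -1 3)² = 27/8398, sgn -1
B: Δ = 4!·8!·8!/21! = 1/1309458150; Racah Σ t=0..1: t=0:+1/174182400 t=1:−1/1219276800 = 1/203212800; ⇒ 3j(6 6 8; 5 -4 -1)² = 288/29393, sgn -1
I_A²/I_B² = (27/8398)/(288/29393) = 21/64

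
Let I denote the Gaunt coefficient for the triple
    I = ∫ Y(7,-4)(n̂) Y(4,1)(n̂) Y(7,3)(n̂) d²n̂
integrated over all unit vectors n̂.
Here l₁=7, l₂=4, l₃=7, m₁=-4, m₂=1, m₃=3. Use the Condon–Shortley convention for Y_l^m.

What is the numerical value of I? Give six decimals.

m-sum 0 ✓  L=18 even ✓  3≤7≤11 ✓
Π(2lᵢ+1) = 15×9×15 = 2025
triangle coeff Δ(7,4,7) = 1/58198140
Σ_t [0,4]: t=0:+1/17418240 t=1:−1/622080 t=2:+1/230400 t=3:−1/622080 t=4:+1/17418240 = 1/806400
(3j)²=2268/230945 [(7 4 7; 0 0 0)], sign=-1
Σ_t [1,4]: t=1:−1/522547200 t=2:+1/8709120 t=3:−1/1935360 t=4:+1/4354560 = -13/74649600
(3j)²=91/11628 [(7 4 7; -4 1 3)], sign=-1
⇒ 4πI² = 178605/1147619
I = (+1)√(178605/1147619/(4π)) = 0.11128663

0.111287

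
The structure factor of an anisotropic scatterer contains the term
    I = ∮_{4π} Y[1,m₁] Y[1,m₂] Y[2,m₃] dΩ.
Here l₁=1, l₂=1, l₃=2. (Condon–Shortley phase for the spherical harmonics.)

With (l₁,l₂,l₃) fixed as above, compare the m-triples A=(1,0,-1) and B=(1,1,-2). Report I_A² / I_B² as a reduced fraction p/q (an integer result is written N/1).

1/2

Shared (l₁,l₂,l₃)=(1,1,2): N and (l;000)² cancel in I_A²/I_B².
A: Δ = 0!·2!·2!/5! = 1/30; Racah Σ t=0..0: t=0:+1/2 = 1/2; ⇒ 3j(1 1 2; 1 0 -1)² = 1/10, sgn -1
B: Δ = 0!·2!·2!/5! = 1/30; Racah Σ t=0..0: t=0:+1/4 = 1/4; ⇒ 3j(1 1 2; 1 1 -2)² = 1/5, sgn +1
I_A²/I_B² = (1/10)/(1/5) = 1/2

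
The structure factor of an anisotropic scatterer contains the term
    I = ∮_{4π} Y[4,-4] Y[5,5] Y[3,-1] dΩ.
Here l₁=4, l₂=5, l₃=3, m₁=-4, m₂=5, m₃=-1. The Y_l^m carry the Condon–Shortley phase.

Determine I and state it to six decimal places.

0.189625

Checks pass: Σm=0; 12 even; l₃=3∈[1,9].
(2·4+1)(2·5+1)(2·3+1) = 693
Δ: 6! 2! 4! / 13! → 1/180180
sum: t=2:+1/576 t=3:−1/144 t=4:+1/576 = -1/288
3j²(4 5 3; 0 0 0) = Δ·Π!·Σ² = 20/1001  (sign +1)
sum: t=6:+1/34560 = 1/34560
3j²(4 5 3; -4 5 -1) = Δ·Π!·Σ² = 14/429  (sign +1)
combine: 4πI² = 693·20/1001·14/429 = 840/1859
take √, sign +1: I = 0.18962475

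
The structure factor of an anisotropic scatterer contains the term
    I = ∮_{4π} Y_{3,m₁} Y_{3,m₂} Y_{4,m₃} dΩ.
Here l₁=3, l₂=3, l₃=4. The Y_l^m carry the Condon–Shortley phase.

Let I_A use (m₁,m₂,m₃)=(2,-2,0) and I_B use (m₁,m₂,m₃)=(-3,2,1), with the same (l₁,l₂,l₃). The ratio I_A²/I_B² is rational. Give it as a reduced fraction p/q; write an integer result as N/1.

l's match ⇒ only the (l;m) 3-j factors differ between A and B.
A: triangle coeff Δ(3,3,4) = 1/34650; Σ_t [0,1]: t=0:+1/72 t=1:−1/576 = 7/576; (3j)²=7/198 [(3 3 4; 2 -2 0)], sign=+1
B: triangle coeff Δ(3,3,4) = 1/34650; Σ_t [2,2]: t=2:+1/288 = 1/288; (3j)²=5/231 [(3 3 4; -3 2 1)], sign=-1
I_A²/I_B² = (7/198)/(5/231) = 49/30

49/30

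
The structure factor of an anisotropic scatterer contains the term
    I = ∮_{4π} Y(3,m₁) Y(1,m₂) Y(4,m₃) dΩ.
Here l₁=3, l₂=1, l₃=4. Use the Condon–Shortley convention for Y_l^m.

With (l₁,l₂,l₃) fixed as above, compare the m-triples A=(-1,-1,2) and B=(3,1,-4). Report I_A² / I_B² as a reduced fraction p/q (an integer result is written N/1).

Same 3,1,4: normalisation and zero-m 3j drop out of the ratio.
A: Δ: 0! 6! 2! / 9! → 1/252; sum: t=0:+1/96 = 1/96; 3j²(3 1 4; -1 -1 2) = Δ·Π!·Σ² = 5/84  (sign +1)
B: Δ: 0! 6! 2! / 9! → 1/252; sum: t=0:+1/1440 = 1/1440; 3j²(3 1 4; 3 1 -4) = Δ·Π!·Σ² = 1/9  (sign +1)
I_A²/I_B² = (5/84)/(1/9) = 15/28

15/28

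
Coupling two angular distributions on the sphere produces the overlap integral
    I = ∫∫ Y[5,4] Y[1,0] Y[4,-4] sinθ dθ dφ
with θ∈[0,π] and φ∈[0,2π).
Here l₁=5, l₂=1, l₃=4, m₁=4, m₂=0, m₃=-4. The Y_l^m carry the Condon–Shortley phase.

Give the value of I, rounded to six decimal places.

0.147319

Rules hold: Σm=0, L=10 even, 4≤4≤6.
N = 11·3·9 = 297
Δ = 2!·8!·0!/11! = 1/495
Racah Σ t=1..1: t=1:−1/576 = -1/576
⇒ 3j(5 1 4; 0 0 0)² = 5/99, sgn -1
Racah Σ t=1..1: t=1:−1/40320 = -1/40320
⇒ 3j(5 1 4; 4 0 -4)² = 1/55, sgn -1
4πI² = N·(3j₀)²·(3jₘ)² = 3/11
I = +1·√(0.272727/4π) = 0.14731920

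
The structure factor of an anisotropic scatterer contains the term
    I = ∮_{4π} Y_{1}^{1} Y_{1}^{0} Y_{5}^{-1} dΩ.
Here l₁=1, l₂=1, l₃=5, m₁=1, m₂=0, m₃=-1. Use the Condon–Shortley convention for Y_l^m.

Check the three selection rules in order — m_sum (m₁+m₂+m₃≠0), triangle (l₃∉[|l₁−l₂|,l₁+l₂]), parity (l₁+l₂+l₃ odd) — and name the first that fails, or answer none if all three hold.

triangle

m₁+m₂+m₃ = 1 + 0 − 1 = 0  ✓
triangle: |1−1|=0 ≤ l₃=5 ≤ 1+1=2  ✗
parity: l₁+l₂+l₃ = 7 is odd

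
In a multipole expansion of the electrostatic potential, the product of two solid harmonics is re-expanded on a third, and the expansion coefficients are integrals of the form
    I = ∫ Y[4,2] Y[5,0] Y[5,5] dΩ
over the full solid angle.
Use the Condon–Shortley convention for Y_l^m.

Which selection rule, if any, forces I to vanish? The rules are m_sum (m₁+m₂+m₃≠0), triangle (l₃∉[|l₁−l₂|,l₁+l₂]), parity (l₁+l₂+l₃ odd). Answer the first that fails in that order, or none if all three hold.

Σmᵢ = 7  ✗
l₃∈[|l₁−l₂|,l₁+l₂]=[1,9], have l₃=5
Σlᵢ = 14 ⇒ even

m_sum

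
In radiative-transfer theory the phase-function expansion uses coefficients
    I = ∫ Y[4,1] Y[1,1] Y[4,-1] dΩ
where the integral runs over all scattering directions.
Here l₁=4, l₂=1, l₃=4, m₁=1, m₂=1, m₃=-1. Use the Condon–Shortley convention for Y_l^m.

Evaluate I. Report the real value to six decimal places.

0.000000

Σmᵢ = 1 ≠ 0, so the φ-integral vanishes; I = 0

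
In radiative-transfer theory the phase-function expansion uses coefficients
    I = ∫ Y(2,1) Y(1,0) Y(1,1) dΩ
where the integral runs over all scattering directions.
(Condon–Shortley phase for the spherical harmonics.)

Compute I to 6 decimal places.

0.000000

m-sum = 1 + 0 + 1 = 2 ≠ 0 ⇒ I = 0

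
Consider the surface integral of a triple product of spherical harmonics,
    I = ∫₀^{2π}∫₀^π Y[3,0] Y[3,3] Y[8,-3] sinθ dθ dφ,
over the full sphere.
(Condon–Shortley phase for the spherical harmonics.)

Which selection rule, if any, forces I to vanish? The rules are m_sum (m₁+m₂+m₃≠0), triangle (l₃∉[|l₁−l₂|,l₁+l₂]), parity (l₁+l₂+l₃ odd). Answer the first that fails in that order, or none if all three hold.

azimuthal sum: 0 + 3 − 3 = 0  ✓
0 ≤ 8 ≤ 6 (triangle on l)  ✗
L = 3 + 3 + 8 = 14 (even)

triangle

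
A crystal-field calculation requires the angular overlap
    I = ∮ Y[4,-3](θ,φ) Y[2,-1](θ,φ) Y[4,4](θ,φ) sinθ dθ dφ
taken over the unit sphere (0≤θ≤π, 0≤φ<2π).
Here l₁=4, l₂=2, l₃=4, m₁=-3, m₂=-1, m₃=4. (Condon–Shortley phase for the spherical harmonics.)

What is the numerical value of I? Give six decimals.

Rules hold: Σm=0, L=10 even, 2≤4≤6.
N = 9·5·9 = 405
Δ = 2!·6!·2!/11! = 1/13860
Racah Σ t=0..2: t=0:+1/192 t=1:−1/36 t=2:+1/192 = -5/288
⇒ 3j(4 2 4; 0 0 0)² = 20/693, sgn -1
Racah Σ t=1..1: t=1:−1/1440 = -1/1440
⇒ 3j(4 2 4; -3 -1 4)² = 7/165, sgn -1
4πI² = N·(3j₀)²·(3jₘ)² = 60/121
I = +1·√(0.495868/4π) = 0.19864517

0.198645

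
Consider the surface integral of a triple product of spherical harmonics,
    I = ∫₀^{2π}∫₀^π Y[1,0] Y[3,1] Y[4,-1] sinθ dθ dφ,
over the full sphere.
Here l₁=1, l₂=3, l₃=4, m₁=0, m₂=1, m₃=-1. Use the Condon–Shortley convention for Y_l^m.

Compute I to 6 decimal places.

Checks pass: Σm=0; 8 even; l₃=4∈[2,4].
(2·1+1)(2·3+1)(2·4+1) = 189
Δ: 0! 2! 6! / 9! → 1/252
sum: t=0:+1/36 = 1/36
3j²(1 3 4; 0 0 0) = Δ·Π!·Σ² = 4/63  (sign +1)
sum: t=0:+1/48 = 1/48
3j²(1 3 4; 0 1 -1) = Δ·Π!·Σ² = 5/84  (sign -1)
combine: 4πI² = 189·4/63·5/84 = 5/7
take √, sign -1: I = -0.23841361

-0.238414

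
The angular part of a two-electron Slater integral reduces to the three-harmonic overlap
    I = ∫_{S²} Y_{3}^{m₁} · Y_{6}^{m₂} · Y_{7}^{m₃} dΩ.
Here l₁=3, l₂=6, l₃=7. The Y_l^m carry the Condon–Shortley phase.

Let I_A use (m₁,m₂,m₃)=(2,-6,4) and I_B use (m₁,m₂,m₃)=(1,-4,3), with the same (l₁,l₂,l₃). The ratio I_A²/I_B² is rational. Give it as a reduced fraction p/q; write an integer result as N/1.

7260/36481

Same 3,6,7: normalisation and zero-m 3j drop out of the ratio.
A: Δ: 2! 4! 10! / 17! → 1/2042040; sum: t=0:+1/43545600 = 1/43545600; 3j²(3 6 7; 2 -6 4) = Δ·Π!·Σ² = 11/3094  (sign -1)
B: Δ: 2! 4! 10! / 17! → 1/2042040; sum: t=0:+1/645120 t=1:−1/2177280 t=2:+1/174182400 = 191/174182400; 3j²(3 6 7; 1 -4 3) = Δ·Π!·Σ² = 36481/2042040  (sign +1)
I_A²/I_B² = (11/3094)/(36481/2042040) = 7260/36481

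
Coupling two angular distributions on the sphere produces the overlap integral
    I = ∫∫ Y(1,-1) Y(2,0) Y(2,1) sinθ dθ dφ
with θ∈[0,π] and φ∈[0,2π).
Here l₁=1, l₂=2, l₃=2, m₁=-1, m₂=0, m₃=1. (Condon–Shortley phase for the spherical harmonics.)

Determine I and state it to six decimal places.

0.000000

L=5 odd ⇒ parity kills the (l;000) factor ⇒ I = 0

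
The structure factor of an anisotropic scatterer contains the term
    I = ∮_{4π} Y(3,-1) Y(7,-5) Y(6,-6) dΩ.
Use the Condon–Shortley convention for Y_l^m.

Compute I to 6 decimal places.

m-sum = -1 − 5 − 6 = -12 ≠ 0 ⇒ I = 0

0.000000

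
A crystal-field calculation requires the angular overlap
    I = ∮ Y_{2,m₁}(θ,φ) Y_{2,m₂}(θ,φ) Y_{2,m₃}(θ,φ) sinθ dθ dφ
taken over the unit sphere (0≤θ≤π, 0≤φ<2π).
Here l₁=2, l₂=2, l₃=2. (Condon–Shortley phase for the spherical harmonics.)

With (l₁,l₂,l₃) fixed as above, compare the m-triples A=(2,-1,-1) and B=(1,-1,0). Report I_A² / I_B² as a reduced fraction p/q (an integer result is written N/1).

6/1

Shared (l₁,l₂,l₃)=(2,2,2): N and (l;000)² cancel in I_A²/I_B².
A: Δ = 2!·2!·2!/7! = 1/630; Racah Σ t=0..0: t=0:+1/4 = 1/4; ⇒ 3j(2 2 2; 2 -1 -1)² = 3/35, sgn -1
B: Δ = 2!·2!·2!/7! = 1/630; Racah Σ t=0..1: t=0:+1/2 t=1:−1/4 = 1/4; ⇒ 3j(2 2 2; 1 -1 0)² = 1/70, sgn +1
I_A²/I_B² = (3/35)/(1/70) = 6/1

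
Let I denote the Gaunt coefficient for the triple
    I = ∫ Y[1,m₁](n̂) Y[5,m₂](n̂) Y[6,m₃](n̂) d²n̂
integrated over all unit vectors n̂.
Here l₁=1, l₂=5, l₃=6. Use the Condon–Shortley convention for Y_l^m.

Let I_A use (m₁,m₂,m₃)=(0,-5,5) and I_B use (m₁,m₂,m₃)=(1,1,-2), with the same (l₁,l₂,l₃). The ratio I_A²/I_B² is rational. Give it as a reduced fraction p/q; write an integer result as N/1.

11/28

Same 1,5,6: normalisation and zero-m 3j drop out of the ratio.
A: Δ: 0! 2! 10! / 13! → 1/858; sum: t=0:+1/3628800 = 1/3628800; 3j²(1 5 6; 0 -5 5) = Δ·Π!·Σ² = 1/78  (sign -1)
B: Δ: 0! 2! 10! / 13! → 1/858; sum: t=0:+1/34560 = 1/34560; 3j²(1 5 6; 1 1 -2) = Δ·Π!·Σ² = 14/429  (sign +1)
I_A²/I_B² = (1/78)/(14/429) = 11/28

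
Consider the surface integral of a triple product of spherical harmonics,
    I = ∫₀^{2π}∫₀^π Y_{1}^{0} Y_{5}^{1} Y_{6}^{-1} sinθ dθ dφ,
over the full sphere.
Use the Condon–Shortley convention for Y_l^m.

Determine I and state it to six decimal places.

m-sum 0 ✓  L=12 even ✓  4≤6≤6 ✓
Π(2lᵢ+1) = 3×11×13 = 429
triangle coeff Δ(1,5,6) = 1/858
Σ_t [0,0]: t=0:+1/14400 = 1/14400
(3j)²=6/143 [(1 5 6; 0 0 0)], sign=+1
Σ_t [0,0]: t=0:+1/17280 = 1/17280
(3j)²=35/858 [(1 5 6; 0 1 -1)], sign=-1
⇒ 4πI² = 105/143
I = (-1)√(105/143/(4π)) = -0.24172507

-0.241725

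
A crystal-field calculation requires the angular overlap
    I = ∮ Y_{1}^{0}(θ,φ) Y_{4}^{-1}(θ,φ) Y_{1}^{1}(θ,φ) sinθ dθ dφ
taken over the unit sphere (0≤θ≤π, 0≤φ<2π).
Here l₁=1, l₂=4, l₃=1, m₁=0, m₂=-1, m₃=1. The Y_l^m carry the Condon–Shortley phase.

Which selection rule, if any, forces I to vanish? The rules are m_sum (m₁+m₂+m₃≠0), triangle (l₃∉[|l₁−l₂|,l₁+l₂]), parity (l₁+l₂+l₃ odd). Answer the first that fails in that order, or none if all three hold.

triangle

Σmᵢ = 0  ✓
l₃∈[|l₁−l₂|,l₁+l₂]=[3,5], have l₃=1  ✗
Σlᵢ = 6 ⇒ even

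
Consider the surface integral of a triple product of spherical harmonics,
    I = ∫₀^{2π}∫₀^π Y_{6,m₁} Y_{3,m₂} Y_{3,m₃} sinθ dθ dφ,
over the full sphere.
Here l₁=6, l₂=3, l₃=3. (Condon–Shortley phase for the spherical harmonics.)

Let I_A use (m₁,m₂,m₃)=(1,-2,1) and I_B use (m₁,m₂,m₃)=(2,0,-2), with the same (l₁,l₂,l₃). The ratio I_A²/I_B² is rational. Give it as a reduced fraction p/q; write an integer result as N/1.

l's match ⇒ only the (l;m) 3-j factors differ between A and B.
A: triangle coeff Δ(6,3,3) = 1/12012; Σ_t [1,1]: t=1:−1/5760 = -1/5760; (3j)²=5/572 [(6 3 3; 1 -2 1)], sign=-1
B: triangle coeff Δ(6,3,3) = 1/12012; Σ_t [3,3]: t=3:−1/4320 = -1/4320; (3j)²=8/429 [(6 3 3; 2 0 -2)], sign=+1
I_A²/I_B² = (5/572)/(8/429) = 15/32

15/32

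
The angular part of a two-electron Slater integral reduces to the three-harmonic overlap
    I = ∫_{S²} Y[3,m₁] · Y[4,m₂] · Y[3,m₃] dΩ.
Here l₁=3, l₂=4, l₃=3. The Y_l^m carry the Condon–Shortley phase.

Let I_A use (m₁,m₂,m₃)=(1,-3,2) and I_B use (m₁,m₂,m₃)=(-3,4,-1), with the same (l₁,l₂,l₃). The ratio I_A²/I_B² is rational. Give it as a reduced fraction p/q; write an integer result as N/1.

1/3

Same 3,4,3: normalisation and zero-m 3j drop out of the ratio.
A: Δ: 4! 2! 4! / 11! → 1/34650; sum: t=0:+1/288 t=1:−1/144 = -1/288; 3j²(3 4 3; 1 -3 2) = Δ·Π!·Σ² = 1/99  (sign +1)
B: Δ: 4! 2! 4! / 11! → 1/34650; sum: t=4:+1/1152 = 1/1152; 3j²(3 4 3; -3 4 -1) = Δ·Π!·Σ² = 1/33  (sign +1)
I_A²/I_B² = (1/99)/(1/33) = 1/3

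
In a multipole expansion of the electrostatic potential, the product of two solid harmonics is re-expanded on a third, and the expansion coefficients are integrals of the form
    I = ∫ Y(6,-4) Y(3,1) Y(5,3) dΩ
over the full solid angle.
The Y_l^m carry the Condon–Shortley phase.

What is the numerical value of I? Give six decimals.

m-sum 0 ✓  L=14 even ✓  3≤5≤9 ✓
Π(2lᵢ+1) = 13×7×11 = 1001
triangle coeff Δ(6,3,5) = 1/675675
Σ_t [1,3]: t=1:−1/8640 t=2:+1/2304 t=3:−1/8640 = 7/34560
(3j)²=7/429 [(6 3 5; 0 0 0)], sign=-1
Σ_t [2,4]: t=2:+1/322560 t=3:−1/30240 t=4:+1/69120 = -1/64512
(3j)²=10/1001 [(6 3 5; -4 1 3)], sign=-1
⇒ 4πI² = 70/429
I = (+1)√(70/429/(4π)) = 0.11395029

0.113950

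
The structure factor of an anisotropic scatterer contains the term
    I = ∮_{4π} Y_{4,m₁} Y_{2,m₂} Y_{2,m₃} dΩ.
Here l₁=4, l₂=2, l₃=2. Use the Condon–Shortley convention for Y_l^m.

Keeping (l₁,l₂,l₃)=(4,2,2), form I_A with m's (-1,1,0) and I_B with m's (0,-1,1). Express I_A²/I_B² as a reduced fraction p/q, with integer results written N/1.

l's match ⇒ only the (l;m) 3-j factors differ between A and B.
A: triangle coeff Δ(4,2,2) = 1/630; Σ_t [3,3]: t=3:−1/24 = -1/24; (3j)²=1/21 [(4 2 2; -1 1 0)], sign=-1
B: triangle coeff Δ(4,2,2) = 1/630; Σ_t [1,1]: t=1:−1/36 = -1/36; (3j)²=8/315 [(4 2 2; 0 -1 1)], sign=+1
I_A²/I_B² = (1/21)/(8/315) = 15/8

15/8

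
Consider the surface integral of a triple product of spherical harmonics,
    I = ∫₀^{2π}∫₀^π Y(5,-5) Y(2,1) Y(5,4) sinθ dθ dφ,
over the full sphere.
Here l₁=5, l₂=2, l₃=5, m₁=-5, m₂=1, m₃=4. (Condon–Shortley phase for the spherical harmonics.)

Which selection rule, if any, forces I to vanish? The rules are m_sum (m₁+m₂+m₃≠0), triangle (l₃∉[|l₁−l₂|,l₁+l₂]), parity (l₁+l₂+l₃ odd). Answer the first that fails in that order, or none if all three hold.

none

azimuthal sum: -5 + 1 + 4 = 0  ✓
3 ≤ 5 ≤ 7 (triangle on l)  ✓
L = 5 + 2 + 5 = 12 (even)  ✓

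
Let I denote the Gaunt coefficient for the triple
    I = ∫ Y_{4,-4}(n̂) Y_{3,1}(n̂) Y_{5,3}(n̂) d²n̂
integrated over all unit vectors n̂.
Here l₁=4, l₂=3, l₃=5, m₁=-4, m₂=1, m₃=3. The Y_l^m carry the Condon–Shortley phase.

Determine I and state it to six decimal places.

Rules hold: Σm=0, L=12 even, 1≤5≤7.
N = 9·7·11 = 693
Δ = 2!·6!·4!/13! = 1/180180
Racah Σ t=0..2: t=0:+1/576 t=1:−1/144 t=2:+1/576 = -1/288
⇒ 3j(4 3 5; 0 0 0)² = 20/1001, sgn +1
Racah Σ t=2..2: t=2:+1/5760 = 1/5760
⇒ 3j(4 3 5; -4 1 3)² = 56/2145, sgn +1
4πI² = N·(3j₀)²·(3jₘ)² = 672/1859
I = +1·√(0.361485/4π) = 0.16960553

0.169606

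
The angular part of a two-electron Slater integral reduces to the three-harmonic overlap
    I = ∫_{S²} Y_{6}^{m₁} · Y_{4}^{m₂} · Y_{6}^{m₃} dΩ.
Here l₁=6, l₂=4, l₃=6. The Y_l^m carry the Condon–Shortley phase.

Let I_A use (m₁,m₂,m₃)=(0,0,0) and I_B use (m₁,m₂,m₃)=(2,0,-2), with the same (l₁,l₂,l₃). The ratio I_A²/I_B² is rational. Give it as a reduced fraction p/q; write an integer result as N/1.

Shared (l₁,l₂,l₃)=(6,4,6): N and (l;000)² cancel in I_A²/I_B².
A: Δ = 4!·8!·4!/17! = 1/15315300; Racah Σ t=0..4: t=0:+1/829440 t=1:−1/25920 t=2:+1/9216 t=3:−1/25920 t=4:+1/829440 = 7/207360; ⇒ 3j(6 4 6; 0 0 0)² = 28/2431, sgn +1
B: Δ = 4!·8!·4!/17! = 1/15315300; Racah Σ t=0..4: t=0:+1/331776 t=1:−1/25920 t=2:+1/23040 t=3:−1/181440 t=4:+1/23224320 = 11/4644864; ⇒ 3j(6 4 6; 2 0 -2)² = 11/55692, sgn +1
I_A²/I_B² = (28/2431)/(11/55692) = 7056/121

7056/121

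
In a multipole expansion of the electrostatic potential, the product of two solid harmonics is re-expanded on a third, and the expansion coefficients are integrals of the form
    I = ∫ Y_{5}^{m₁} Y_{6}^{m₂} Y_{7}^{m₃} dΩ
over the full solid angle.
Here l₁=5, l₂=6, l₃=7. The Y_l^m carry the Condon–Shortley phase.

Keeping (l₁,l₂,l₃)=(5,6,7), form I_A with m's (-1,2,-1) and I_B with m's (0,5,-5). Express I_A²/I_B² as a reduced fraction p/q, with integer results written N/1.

134689/18150

Same 5,6,7: normalisation and zero-m 3j drop out of the ratio.
A: Δ: 4! 6! 8! / 19! → 1/174594420; sum: t=0:+1/696729600 t=1:−1/3628800 t=2:+1/276480 t=3:−1/155520 t=4:+1/663552 = -367/232243200; 3j²(5 6 7; -1 2 -1) = Δ·Π!·Σ² = 134689/19399380  (sign -1)
B: Δ: 4! 6! 8! / 19! → 1/174594420; sum: t=3:−1/11612160 t=4:+1/14515200 = -1/58060800; 3j²(5 6 7; 0 5 -5) = Δ·Π!·Σ² = 55/58786  (sign -1)
I_A²/I_B² = (134689/19399380)/(55/58786) = 134689/18150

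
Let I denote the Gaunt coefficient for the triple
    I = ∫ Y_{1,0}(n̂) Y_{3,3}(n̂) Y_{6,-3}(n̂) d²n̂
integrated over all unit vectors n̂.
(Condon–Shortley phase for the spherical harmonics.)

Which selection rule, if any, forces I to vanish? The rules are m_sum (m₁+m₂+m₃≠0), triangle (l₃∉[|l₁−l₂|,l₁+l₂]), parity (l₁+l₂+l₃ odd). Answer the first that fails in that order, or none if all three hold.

triangle

azimuthal sum: 0 + 3 − 3 = 0  ✓
2 ≤ 6 ≤ 4 (triangle on l)  ✗
L = 1 + 3 + 6 = 10 (even)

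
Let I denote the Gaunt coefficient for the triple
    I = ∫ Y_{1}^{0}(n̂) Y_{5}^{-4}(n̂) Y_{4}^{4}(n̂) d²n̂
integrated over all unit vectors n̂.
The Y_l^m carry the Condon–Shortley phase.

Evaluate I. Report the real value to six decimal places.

0.147319

m-sum 0 ✓  L=10 even ✓  4≤4≤6 ✓
Π(2lᵢ+1) = 3×11×9 = 297
triangle coeff Δ(1,5,4) = 1/495
Σ_t [1,1]: t=1:−1/576 = -1/576
(3j)²=5/99 [(1 5 4; 0 0 0)], sign=-1
Σ_t [1,1]: t=1:−1/40320 = -1/40320
(3j)²=1/55 [(1 5 4; 0 -4 4)], sign=-1
⇒ 4πI² = 3/11
I = (+1)√(3/11/(4π)) = 0.14731920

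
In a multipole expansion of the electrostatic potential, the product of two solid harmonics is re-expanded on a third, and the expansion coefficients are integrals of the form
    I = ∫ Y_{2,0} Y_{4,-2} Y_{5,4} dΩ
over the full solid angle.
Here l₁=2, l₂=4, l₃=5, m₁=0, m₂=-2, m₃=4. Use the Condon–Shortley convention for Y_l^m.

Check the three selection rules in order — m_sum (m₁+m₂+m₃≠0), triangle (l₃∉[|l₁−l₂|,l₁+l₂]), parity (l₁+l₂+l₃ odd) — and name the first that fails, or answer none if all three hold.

m_sum

Σmᵢ = 2  ✗
l₃∈[|l₁−l₂|,l₁+l₂]=[2,6], have l₃=5
Σlᵢ = 11 ⇒ odd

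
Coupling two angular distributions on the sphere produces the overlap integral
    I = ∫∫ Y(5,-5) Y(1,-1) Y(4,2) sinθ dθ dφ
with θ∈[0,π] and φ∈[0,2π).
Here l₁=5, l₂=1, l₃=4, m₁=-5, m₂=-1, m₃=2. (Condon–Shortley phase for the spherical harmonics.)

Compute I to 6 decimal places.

0.000000

m-sum = -5 − 1 + 2 = -4 ≠ 0 ⇒ I = 0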